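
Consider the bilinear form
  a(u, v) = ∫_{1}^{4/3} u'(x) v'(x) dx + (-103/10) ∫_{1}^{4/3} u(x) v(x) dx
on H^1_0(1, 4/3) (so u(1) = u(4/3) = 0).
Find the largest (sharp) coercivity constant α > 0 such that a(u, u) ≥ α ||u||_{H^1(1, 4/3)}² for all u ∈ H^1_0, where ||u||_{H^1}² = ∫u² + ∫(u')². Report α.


α = (-103 + 90*π^2)/(10*(1 + 9*π^2))

Coercivity of a(·,·) on H^1_0(1, 4/3) means a(u, u) ≥ α ||u||_{H^1}² for every u ∈ H^1_0.
The interval has length L = 1/3, and Poincaré/coercivity depend only on L. Here a(u, u) = ∫(u')² + (-103/10)·∫u².
Here c = -103/10 < 0 with |c| < (π/L)² = 9*π^2, so coercivity still holds. The condition a(u,u) ≥ α||u||_{H^1}² reads (1−α)∫(u')² ≥ (α−c)∫u². Any admissible α is ≤ 1 (rapidly oscillating u have ∫u²/∫(u')² → 0), and α = 1 would force 0 ≥ (1−c)∫u², impossible since c < 1; so 1−α > 0. By the sharp Poincaré inequality on H^1_0 of an interval of length L, ∫(u')² ≥ (π/L)²∫u² with equality for the first sine mode sin(π(x−x₀)/L) (x₀ the left endpoint), so the inequality holds for all u iff (1−α)(π/L)² ≥ α − c, i.e. α ≤ ((π/L)² + c)/((π/L)² + 1) = (1 + c(L/π)²)/(1 + (L/π)²). (Direct route, valid since c ≤ 0: Poincaré gives c∫u² ≥ c(L/π)²∫(u')², so a(u,u) ≥ (1 + c(L/π)²)∫(u')², while ||u||_{H^1}² ≤ (1 + (L/π)²)∫(u')²; dividing yields the same α.) With (π/L)² = 9*π^2 and c = -103/10, the largest admissible constant is α = ((π/L)² + c)/((π/L)² + 1).
Simplifying, α = (-103 + 90*π^2)/(10*(1 + 9*π^2)).


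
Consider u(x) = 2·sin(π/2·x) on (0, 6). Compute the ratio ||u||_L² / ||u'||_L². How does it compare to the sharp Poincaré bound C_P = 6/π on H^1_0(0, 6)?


||u||_L² / ||u'||_L² = 2/π < C_P = 6/π.

u(x) = 2·sin(π/2·x), so u'(x) = π*cos(π*x/2).
Writing u(x) = A·sin(kπx/L) with A = 2 and k = 3, use ∫_0^L sin²(kπx/L) dx = L/2 and ∫_0^L cos²(kπx/L) dx = L/2.
u² = 4·sin²(π/2·x) and (u')² = π^2·cos²(π/2·x), and each of sin², cos² integrates to L/2 = 3 over (0, 6).
∫_0^6 u² dx = 12, so ||u||_L² = 2*sqrt(3).
∫_0^6 (u')² dx = 3*π^2, so ||u'||_L² = sqrt(3)*π.
Ratio ||u||_L² / ||u'||_L² = 2/π.
Sharp Poincaré constant on H^1_0(0, 6) is C_P = L/π = 6/π, achieved by sin(π/6·x).
This is the k = 3 harmonic; the ratio L/(kπ) is strictly less than C_P = L/π, consistent with the sharp inequality ||u||_L² ≤ C_P ||u'||_L².


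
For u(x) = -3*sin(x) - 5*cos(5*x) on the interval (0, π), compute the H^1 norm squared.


||u||_{H^1(0,π)}^2 = 334*π

u'(x) = 25*sin(5*x) - 3*cos(x).
Expand u² and (u')² and integrate term by term on (0, π), using: for integers n ≥ 1, ∫_0^π sin²(nx) dx = ∫_0^π cos²(nx) dx = π/2; for n ≠ n', ∫_0^π sin(nx)sin(n'x) dx = ∫_0^π cos(nx)cos(n'x) dx = 0; and by product-to-sum, ∫_0^π sin(nx)cos(n'x) dx = ½∫_0^π [sin((n+n')x) + sin((n−n')x)] dx, which is 0 when n+n' is even and 2n/(n²−n'²) when n+n' is odd (it need not vanish on (0, π)).
  u² squared terms: (-5)²·∫cos(5x)² dx = 25·π/2 = 25*π/2;  (-3)²·∫sin(x)² dx = 9·π/2 = 9*π/2.
  u² cross terms: 2·(-5)·(-3)·∫cos(5x)·sin(x) dx = 30·(0) = 0.
  So ∫_0^π u² dx = 25*π/2 + 9*π/2 + 0 = 17*π.
  (u')² squared terms: (-3)²·∫cos(x)² dx = 9·π/2 = 9*π/2;  (25)²·∫sin(5x)² dx = 625·π/2 = 625*π/2.
  (u')² cross terms: 2·(-3)·(25)·∫cos(x)·sin(5x) dx = -150·(0) = 0.
  So ∫_0^π (u')² dx = 9*π/2 + 625*π/2 + 0 = 317*π.
||u||_{H^1}^2 = (17*π) + (317*π) = 334*π.


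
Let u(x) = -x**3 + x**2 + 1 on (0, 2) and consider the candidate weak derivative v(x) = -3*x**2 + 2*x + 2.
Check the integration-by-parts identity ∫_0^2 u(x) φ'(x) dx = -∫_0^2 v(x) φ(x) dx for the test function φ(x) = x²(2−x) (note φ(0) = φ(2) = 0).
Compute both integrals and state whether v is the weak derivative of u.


LHS = 16/5, RHS = 8/15. No, v is not the weak derivative of u.

u(x) = -x**3 + x**2 + 1, classical derivative u'(x) = -3*x**2 + 2*x.
φ(x) = x²(2−x), so φ'(x) = x*(4 - 3*x).
Note φ(0) = φ(2) = 0, so the boundary term u·φ vanishes.
LHS = ∫_0^2 u(x) φ'(x) dx = ∫_0^2 (3*x^5 - 7*x^4 + 4*x^3 - 3*x^2 + 4*x) dx. Term by term:
  ∫_0^2 3*x^5 dx = 32;  ∫_0^2 -7*x^4 dx = -224/5;  ∫_0^2 4*x^3 dx = 16;
  ∫_0^2 -3*x^2 dx = -8;  ∫_0^2 4*x dx = 8.
Sum: 32 − 224/5 + 16 − 8 + 8 = 16/5.
So LHS = 16/5.
∫_0^2 v(x) φ(x) dx = ∫_0^2 (3*x^5 - 8*x^4 + 2*x^3 + 4*x^2) dx. Term by term:
  ∫_0^2 3*x^5 dx = 32;  ∫_0^2 -8*x^4 dx = -256/5;  ∫_0^2 2*x^3 dx = 8;
  ∫_0^2 4*x^2 dx = 32/3.
Sum: 32 − 256/5 + 8 + 32/3 = -8/15.
So RHS = -∫_0^2 v(x) φ(x) dx = 8/15.
LHS − RHS = 8/3 ≠ 0, so the identity fails.
(For a valid weak derivative the identity must hold for EVERY test function, in particular this one. The failure shows v is NOT the weak derivative of u.)
Correct weak derivative would be u'(x) = -3*x**2 + 2*x.


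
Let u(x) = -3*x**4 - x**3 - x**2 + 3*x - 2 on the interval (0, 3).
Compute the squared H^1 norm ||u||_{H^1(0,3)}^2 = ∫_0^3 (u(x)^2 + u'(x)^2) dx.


||u||_{H^1}^2 = 11250591/140

The H^1 norm (squared) on an interval (0, L) is
  ||u||_{H^1}^2 = ∫_0^L u(x)^2 dx + ∫_0^L u'(x)^2 dx.
Compute u'(x) = -12*x**3 - 3*x**2 - 2*x + 3.
Then u(x)^2 = 9*x**8 + 6*x**7 + 7*x**6 - 16*x**5 + 7*x**4 - 2*x**3 + 13*x**2 - 12*x + 4 and u'(x)^2 = 144*x**6 + 72*x**5 + 57*x**4 - 60*x**3 - 14*x**2 - 12*x + 9.
Integrate each monomial from 0 to 3 using ∫_0^3 c·x^n dx = c·3^(n+1)/(n+1):
  ∫_0^3 u(x)^2 dx = ∫_0^3 (9*x^8 + 6*x^7 + 7*x^6 - 16*x^5 + 7*x^4 - 2*x^3 + 13*x^2 - 12*x + 4) dx. Term by term:
    ∫_0^3 9*x^8 dx = 19683;  ∫_0^3 6*x^7 dx = 19683/4;  ∫_0^3 7*x^6 dx = 2187;
    ∫_0^3 -16*x^5 dx = -1944;  ∫_0^3 7*x^4 dx = 1701/5;  ∫_0^3 -2*x^3 dx = -81/2;
    ∫_0^3 13*x^2 dx = 117;  ∫_0^3 -12*x dx = -54;  ∫_0^3 4 dx = 12.
  Sum: 19683 + 19683/4 + 2187 − 1944 + 1701/5 − 81/2 + 117 − 54 + 12 = 504429/20.
  ∫_0^3 u'(x)^2 dx = ∫_0^3 (144*x^6 + 72*x^5 + 57*x^4 - 60*x^3 - 14*x^2 - 12*x + 9) dx. Term by term:
    ∫_0^3 144*x^6 dx = 314928/7;  ∫_0^3 72*x^5 dx = 8748;  ∫_0^3 57*x^4 dx = 13851/5;
    ∫_0^3 -60*x^3 dx = -1215;  ∫_0^3 -14*x^2 dx = -126;  ∫_0^3 -12*x dx = -54;
    ∫_0^3 9 dx = 27.
  Sum: 314928/7 + 8748 + 13851/5 − 1215 − 126 − 54 + 27 = 1929897/35.
Adding: ||u||_{H^1}^2 = 504429/20 + 1929897/35 = 11250591/140.


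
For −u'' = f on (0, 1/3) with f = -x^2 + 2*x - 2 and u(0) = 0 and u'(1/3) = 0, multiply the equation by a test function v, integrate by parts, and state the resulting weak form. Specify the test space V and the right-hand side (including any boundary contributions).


V = {v ∈ H^1(0, 1/3) : v(0) = 0} (test functions vanish at x = 0 where u is specified); weak form: ∫_0^1/3 u'v' dx = ∫_0^1/3 (-x^2 + 2*x - 2) v dx for all v ∈ V.

Multiply both sides by a test function v and integrate from 0 to 1/3:
  ∫_0^1/3 −u''(x) v(x) dx = ∫_0^1/3 f(x) v(x) dx.
Integrate the LHS by parts once:
  ∫_0^1/3 −u'' v dx = −[u'(x) v(x)]_0^1/3 + ∫_0^1/3 u'(x) v'(x) dx.
Thus ∫_0^1/3 u'(x) v'(x) dx = ∫_0^1/3 f(x) v(x) dx + [u'(x) v(x)]_0^1/3.
Choose V so that boundary terms are either known or forced to vanish.
Mixed BC: u(0) = 0 (Dirichlet) and u'(1/3) = 0 (Neumann). Define V = {v ∈ H^1(0, 1/3) : v(0) = 0}. Then [u' v]_0^1/3 = u'(1/3)·v(1/3) − u'(0)·0 = 0.
Weak formulation: find u (satisfying any essential BC) such that ∫_0^1/3 u'(x) v'(x) dx = ∫_0^1/3 f v dx for all v ∈ V (Dirichlet at 0 absorbed into V; the Neumann datum at x = 1/3 is zero, so no boundary term remains).
Substituting f(x) = -x^2 + 2*x - 2, the right-hand side is ∫_0^1/3 (-x^2 + 2*x - 2) v dx.


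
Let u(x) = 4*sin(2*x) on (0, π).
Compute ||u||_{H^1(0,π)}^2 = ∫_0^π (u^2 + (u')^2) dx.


||u||_{H^1(0,π)}^2 = 40*π

u'(x) = 8*cos(2*x).
Expand u² and (u')² and integrate term by term on (0, π), using: for integers n ≥ 1, ∫_0^π sin²(nx) dx = ∫_0^π cos²(nx) dx = π/2; for n ≠ n', ∫_0^π sin(nx)sin(n'x) dx = ∫_0^π cos(nx)cos(n'x) dx = 0; and by product-to-sum, ∫_0^π sin(nx)cos(n'x) dx = ½∫_0^π [sin((n+n')x) + sin((n−n')x)] dx, which is 0 when n+n' is even and 2n/(n²−n'²) when n+n' is odd (it need not vanish on (0, π)).
  u² squared terms: (4)²·∫sin(2x)² dx = 16·π/2 = 8*π.
  So ∫_0^π u² dx = 8*π.
  (u')² squared terms: (8)²·∫cos(2x)² dx = 64·π/2 = 32*π.
  So ∫_0^π (u')² dx = 32*π.
||u||_{H^1}^2 = (8*π) + (32*π) = 40*π.


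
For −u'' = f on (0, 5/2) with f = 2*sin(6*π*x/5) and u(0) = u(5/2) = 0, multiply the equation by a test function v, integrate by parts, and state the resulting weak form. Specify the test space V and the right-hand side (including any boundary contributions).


V = H^1_0(0, 5/2) (so v(0) = v(5/2) = 0); weak form: ∫_0^5/2 u'v' dx = ∫_0^5/2 (2*sin(6*π*x/5)) v dx for all v ∈ V.

Multiply both sides by a test function v and integrate from 0 to 5/2:
  ∫_0^5/2 −u''(x) v(x) dx = ∫_0^5/2 f(x) v(x) dx.
Integrate the LHS by parts once:
  ∫_0^5/2 −u'' v dx = −[u'(x) v(x)]_0^5/2 + ∫_0^5/2 u'(x) v'(x) dx.
Thus ∫_0^5/2 u'(x) v'(x) dx = ∫_0^5/2 f(x) v(x) dx + [u'(x) v(x)]_0^5/2.
Choose V so that boundary terms are either known or forced to vanish.
u is Dirichlet: u(0) = u(5/2) = 0. Let V = H^1_0(0, 5/2); then v(0) = v(5/2) = 0, and [u' v]_0^5/2 = 0.
Weak formulation: find u (satisfying any essential BC) such that ∫_0^5/2 u'(x) v'(x) dx = ∫_0^5/2 f v dx for all v ∈ V.
Substituting f(x) = 2*sin(6*π*x/5), the right-hand side is ∫_0^5/2 (2*sin(6*π*x/5)) v dx.


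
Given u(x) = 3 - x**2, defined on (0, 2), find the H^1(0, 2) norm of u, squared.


||u||_{H^1}^2 = 286/15

The H^1 norm (squared) on an interval (0, L) is
  ||u||_{H^1}^2 = ∫_0^L u(x)^2 dx + ∫_0^L u'(x)^2 dx.
Compute u'(x) = -2*x.
Then u(x)^2 = x**4 - 6*x**2 + 9 and u'(x)^2 = 4*x**2.
Integrate each monomial from 0 to 2 using ∫_0^2 c·x^n dx = c·2^(n+1)/(n+1):
  ∫_0^2 u(x)^2 dx = ∫_0^2 (x^4 - 6*x^2 + 9) dx. Term by term:
    ∫_0^2 x^4 dx = 32/5;  ∫_0^2 -6*x^2 dx = -16;  ∫_0^2 9 dx = 18.
  Sum: 32/5 − 16 + 18 = 42/5.
  ∫_0^2 u'(x)^2 dx = ∫_0^2 (4*x^2) dx. Term by term:
    ∫_0^2 4*x^2 dx = 32/3.
Adding: ||u||_{H^1}^2 = 42/5 + 32/3 = 286/15.


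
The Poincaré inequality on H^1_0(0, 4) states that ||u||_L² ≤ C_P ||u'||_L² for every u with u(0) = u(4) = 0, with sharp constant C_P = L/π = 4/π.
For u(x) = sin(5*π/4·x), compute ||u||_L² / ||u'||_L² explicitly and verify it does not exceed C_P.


||u||_L² / ||u'||_L² = 4/(5*π) < C_P = 4/π.

u(x) = sin(5*π/4·x), so u'(x) = 5*π*cos(5*π*x/4)/4.
Writing u(x) = A·sin(kπx/L) with A = 1 and k = 5, use ∫_0^L sin²(kπx/L) dx = L/2 and ∫_0^L cos²(kπx/L) dx = L/2.
u² = 1·sin²(5*π/4·x) and (u')² = 25*π^2/16·cos²(5*π/4·x), and each of sin², cos² integrates to L/2 = 2 over (0, 4).
∫_0^4 u² dx = 2, so ||u||_L² = sqrt(2).
∫_0^4 (u')² dx = 25*π^2/8, so ||u'||_L² = 5*sqrt(2)*π/4.
Ratio ||u||_L² / ||u'||_L² = 4/(5*π).
Sharp Poincaré constant on H^1_0(0, 4) is C_P = L/π = 4/π, achieved by sin(π/4·x).
This is the k = 5 harmonic; the ratio L/(kπ) is strictly less than C_P = L/π, consistent with the sharp inequality ||u||_L² ≤ C_P ||u'||_L².


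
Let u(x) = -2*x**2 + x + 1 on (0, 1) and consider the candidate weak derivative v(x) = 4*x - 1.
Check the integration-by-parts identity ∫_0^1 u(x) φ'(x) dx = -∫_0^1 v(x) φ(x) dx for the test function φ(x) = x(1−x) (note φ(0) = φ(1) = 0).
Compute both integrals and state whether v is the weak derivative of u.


LHS = 1/6, RHS = -1/6. No, v is not the weak derivative of u.

u(x) = -2*x**2 + x + 1, classical derivative u'(x) = 1 - 4*x.
φ(x) = x(1−x), so φ'(x) = 1 - 2*x.
Note φ(0) = φ(1) = 0, so the boundary term u·φ vanishes.
LHS = ∫_0^1 u(x) φ'(x) dx = ∫_0^1 (4*x^3 - 4*x^2 - x + 1) dx. Term by term:
  ∫_0^1 4*x^3 dx = 1;  ∫_0^1 -4*x^2 dx = -4/3;  ∫_0^1 -x dx = -1/2;
  ∫_0^1 1 dx = 1.
Sum: 1 − 4/3 − 1/2 + 1 = 1/6.
So LHS = 1/6.
∫_0^1 v(x) φ(x) dx = ∫_0^1 (-4*x^3 + 5*x^2 - x) dx. Term by term:
  ∫_0^1 -4*x^3 dx = -1;  ∫_0^1 5*x^2 dx = 5/3;  ∫_0^1 -x dx = -1/2.
Sum: -1 + 5/3 − 1/2 = 1/6.
So RHS = -∫_0^1 v(x) φ(x) dx = -1/6.
LHS − RHS = 1/3 ≠ 0, so the identity fails.
(For a valid weak derivative the identity must hold for EVERY test function, in particular this one. The failure shows v is NOT the weak derivative of u.)
Correct weak derivative would be u'(x) = 1 - 4*x.


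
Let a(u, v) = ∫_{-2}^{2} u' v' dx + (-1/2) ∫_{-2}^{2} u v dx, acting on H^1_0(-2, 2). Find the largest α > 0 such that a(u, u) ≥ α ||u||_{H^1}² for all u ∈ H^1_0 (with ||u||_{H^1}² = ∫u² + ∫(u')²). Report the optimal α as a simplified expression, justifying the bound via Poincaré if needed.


α = (-8 + π^2)/(π^2 + 16)

Coercivity of a(·,·) on H^1_0(-2, 2) means a(u, u) ≥ α ||u||_{H^1}² for every u ∈ H^1_0.
The interval has length L = 4, and Poincaré/coercivity depend only on L. Here a(u, u) = ∫(u')² + (-1/2)·∫u².
Here c = -1/2 < 0 with |c| < (π/L)² = π^2/16, so coercivity still holds. The condition a(u,u) ≥ α||u||_{H^1}² reads (1−α)∫(u')² ≥ (α−c)∫u². Any admissible α is ≤ 1 (rapidly oscillating u have ∫u²/∫(u')² → 0), and α = 1 would force 0 ≥ (1−c)∫u², impossible since c < 1; so 1−α > 0. By the sharp Poincaré inequality on H^1_0 of an interval of length L, ∫(u')² ≥ (π/L)²∫u² with equality for the first sine mode sin(π(x−x₀)/L) (x₀ the left endpoint), so the inequality holds for all u iff (1−α)(π/L)² ≥ α − c, i.e. α ≤ ((π/L)² + c)/((π/L)² + 1) = (1 + c(L/π)²)/(1 + (L/π)²). (Direct route, valid since c ≤ 0: Poincaré gives c∫u² ≥ c(L/π)²∫(u')², so a(u,u) ≥ (1 + c(L/π)²)∫(u')², while ||u||_{H^1}² ≤ (1 + (L/π)²)∫(u')²; dividing yields the same α.) With (π/L)² = π^2/16 and c = -1/2, the largest admissible constant is α = ((π/L)² + c)/((π/L)² + 1).
Simplifying, α = (-8 + π^2)/(π^2 + 16).


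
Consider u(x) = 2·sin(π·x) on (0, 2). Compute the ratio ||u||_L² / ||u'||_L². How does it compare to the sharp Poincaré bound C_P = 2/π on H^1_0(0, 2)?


||u||_L² / ||u'||_L² = 1/π < C_P = 2/π.

u(x) = 2·sin(π·x), so u'(x) = 2*π*cos(π*x).
Writing u(x) = A·sin(kπx/L) with A = 2 and k = 2, use ∫_0^L sin²(kπx/L) dx = L/2 and ∫_0^L cos²(kπx/L) dx = L/2.
u² = 4·sin²(π·x) and (u')² = 4*π^2·cos²(π·x), and each of sin², cos² integrates to L/2 = 1 over (0, 2).
∫_0^2 u² dx = 4, so ||u||_L² = 2.
∫_0^2 (u')² dx = 4*π^2, so ||u'||_L² = 2*π.
Ratio ||u||_L² / ||u'||_L² = 1/π.
Sharp Poincaré constant on H^1_0(0, 2) is C_P = L/π = 2/π, achieved by sin(π/2·x).
This is the k = 2 harmonic; the ratio L/(kπ) is strictly less than C_P = L/π, consistent with the sharp inequality ||u||_L² ≤ C_P ||u'||_L².


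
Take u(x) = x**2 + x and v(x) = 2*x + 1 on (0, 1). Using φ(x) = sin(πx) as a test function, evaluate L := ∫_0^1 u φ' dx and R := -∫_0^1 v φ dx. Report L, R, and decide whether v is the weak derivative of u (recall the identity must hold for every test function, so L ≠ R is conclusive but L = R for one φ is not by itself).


LHS = -4/π, RHS = -4/π. Yes, v = u' weakly.

u(x) = x**2 + x, classical derivative u'(x) = 2*x + 1.
φ(x) = sin(πx), so φ'(x) = π*cos(π*x).
Note φ(0) = φ(1) = 0, so the boundary term u·φ vanishes.
LHS = ∫_0^1 u(x) φ'(x) dx = ∫_0^1 (π*x^2*cos(π*x) + π*x*cos(π*x)) dx. Term by term:
  ∫_0^1 π*x*cos(π*x) dx = -2/π;  ∫_0^1 π*x^2*cos(π*x) dx = -2/π.
Sum: -2/π − 2/π = -4/π.
So LHS = -4/π.
∫_0^1 v(x) φ(x) dx = ∫_0^1 (2*x*sin(π*x) + sin(π*x)) dx. Term by term:
  ∫_0^1 2*x*sin(π*x) dx = 2/π;  ∫_0^1 sin(π*x) dx = 2/π.
Sum: 2/π + 2/π = 4/π.
So RHS = -∫_0^1 v(x) φ(x) dx = -4/π.
LHS = RHS, so the identity holds for this test φ.
Moreover u is smooth here and v(x) = u'(x) = 2*x + 1 pointwise, so the identity holds for every test function. Hence v is the weak derivative of u.


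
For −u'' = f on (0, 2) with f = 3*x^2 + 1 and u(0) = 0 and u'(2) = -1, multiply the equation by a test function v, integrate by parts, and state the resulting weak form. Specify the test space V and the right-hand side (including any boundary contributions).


V = {v ∈ H^1(0, 2) : v(0) = 0} (test functions vanish at x = 0 where u is specified); weak form: ∫_0^2 u'v' dx = ∫_0^2 (3*x^2 + 1) v dx − v(2) for all v ∈ V.

Multiply both sides by a test function v and integrate from 0 to 2:
  ∫_0^2 −u''(x) v(x) dx = ∫_0^2 f(x) v(x) dx.
Integrate the LHS by parts once:
  ∫_0^2 −u'' v dx = −[u'(x) v(x)]_0^2 + ∫_0^2 u'(x) v'(x) dx.
Thus ∫_0^2 u'(x) v'(x) dx = ∫_0^2 f(x) v(x) dx + [u'(x) v(x)]_0^2.
Choose V so that boundary terms are either known or forced to vanish.
Mixed BC: u(0) = 0 (Dirichlet) and u'(2) = -1 (Neumann). Define V = {v ∈ H^1(0, 2) : v(0) = 0}. Then [u' v]_0^2 = u'(2)·v(2) − u'(0)·0 = − v(2).
Weak formulation: find u (satisfying any essential BC) such that ∫_0^2 u'(x) v'(x) dx = ∫_0^2 f v dx − v(2) for all v ∈ V (Dirichlet at 0 absorbed into V; Neumann datum at x = 2 contributes the boundary term).
Substituting f(x) = 3*x^2 + 1, the right-hand side is ∫_0^2 (3*x^2 + 1) v dx − v(2).


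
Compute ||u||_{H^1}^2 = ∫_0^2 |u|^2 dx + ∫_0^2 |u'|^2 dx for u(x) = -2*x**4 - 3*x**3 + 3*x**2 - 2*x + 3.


||u||_{H^1}^2 = 913054/315

The H^1 norm (squared) on an interval (0, L) is
  ||u||_{H^1}^2 = ∫_0^L u(x)^2 dx + ∫_0^L u'(x)^2 dx.
Compute u'(x) = -8*x**3 - 9*x**2 + 6*x - 2.
Then u(x)^2 = 4*x**8 + 12*x**7 - 3*x**6 - 10*x**5 + 9*x**4 - 30*x**3 + 22*x**2 - 12*x + 9 and u'(x)^2 = 64*x**6 + 144*x**5 - 15*x**4 - 76*x**3 + 72*x**2 - 24*x + 4.
Integrate each monomial from 0 to 2 using ∫_0^2 c·x^n dx = c·2^(n+1)/(n+1):
  ∫_0^2 u(x)^2 dx = ∫_0^2 (4*x^8 + 12*x^7 - 3*x^6 - 10*x^5 + 9*x^4 - 30*x^3 + 22*x^2 - 12*x + 9) dx. Term by term:
    ∫_0^2 4*x^8 dx = 2048/9;  ∫_0^2 12*x^7 dx = 384;  ∫_0^2 -3*x^6 dx = -384/7;
    ∫_0^2 -10*x^5 dx = -320/3;  ∫_0^2 9*x^4 dx = 288/5;  ∫_0^2 -30*x^3 dx = -120;
    ∫_0^2 22*x^2 dx = 176/3;  ∫_0^2 -12*x dx = -24;  ∫_0^2 9 dx = 18.
  Sum: 2048/9 + 384 − 384/7 − 320/3 + 288/5 − 120 + 176/3 − 24 + 18 = 138694/315.
  ∫_0^2 u'(x)^2 dx = ∫_0^2 (64*x^6 + 144*x^5 - 15*x^4 - 76*x^3 + 72*x^2 - 24*x + 4) dx. Term by term:
    ∫_0^2 64*x^6 dx = 8192/7;  ∫_0^2 144*x^5 dx = 1536;  ∫_0^2 -15*x^4 dx = -96;
    ∫_0^2 -76*x^3 dx = -304;  ∫_0^2 72*x^2 dx = 192;  ∫_0^2 -24*x dx = -48;
    ∫_0^2 4 dx = 8.
  Sum: 8192/7 + 1536 − 96 − 304 + 192 − 48 + 8 = 17208/7.
Adding: ||u||_{H^1}^2 = 138694/315 + 17208/7 = 913054/315.


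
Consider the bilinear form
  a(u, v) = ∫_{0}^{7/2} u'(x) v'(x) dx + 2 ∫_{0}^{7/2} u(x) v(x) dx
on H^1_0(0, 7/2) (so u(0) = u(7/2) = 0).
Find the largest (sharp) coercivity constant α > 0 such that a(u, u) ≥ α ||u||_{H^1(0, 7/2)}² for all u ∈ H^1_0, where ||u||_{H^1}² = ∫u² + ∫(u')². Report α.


α = 1

Coercivity of a(·,·) on H^1_0(0, 7/2) means a(u, u) ≥ α ||u||_{H^1}² for every u ∈ H^1_0.
The interval has length L = 7/2, and Poincaré/coercivity depend only on L. Here a(u, u) = ∫(u')² + (2)·∫u².
Here c = 2 ≥ 1, so a(u,u) = ∫(u')² + c∫u² ≥ ∫(u')² + ∫u² = ||u||_{H^1}², i.e. α = 1 works. No larger α is possible: a(u,u) ≥ α||u||_{H^1}² means (1−α)∫(u')² ≥ (α−c)∫u², and for the modes u_n = sin(nπ(x−x₀)/L) (x₀ the left endpoint) one has ∫u_n²/∫(u_n')² = (L/(nπ))² → 0, so a(u_n,u_n)/||u_n||_{H^1}² → 1. Hence the optimal constant is α = 1.
Therefore α = 1.


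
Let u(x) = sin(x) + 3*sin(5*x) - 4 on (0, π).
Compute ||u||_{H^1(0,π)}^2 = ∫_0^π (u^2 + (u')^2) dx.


||u||_{H^1(0,π)}^2 = -128/5 + 134*π

u'(x) = cos(x) + 15*cos(5*x).
Expand u² and (u')² and integrate term by term on (0, π), using: for integers n ≥ 1, ∫_0^π sin²(nx) dx = ∫_0^π cos²(nx) dx = π/2; for n ≠ n', ∫_0^π sin(nx)sin(n'x) dx = ∫_0^π cos(nx)cos(n'x) dx = 0; and by product-to-sum, ∫_0^π sin(nx)cos(n'x) dx = ½∫_0^π [sin((n+n')x) + sin((n−n')x)] dx, which is 0 when n+n' is even and 2n/(n²−n'²) when n+n' is odd (it need not vanish on (0, π)). For the constant mode: ∫_0^π 1 dx = π, ∫_0^π cos(nx) dx = 0, ∫_0^π sin(nx) dx = (1−(−1)^n)/n.
  u² squared terms: (-4)²·∫1 dx = 16·π = 16*π;  (3)²·∫sin(5x)² dx = 9·π/2 = 9*π/2;  (1)²·∫sin(x)² dx = 1·π/2 = π/2.
  u² cross terms: 2·(-4)·(3)·∫1·sin(5x) dx = -24·(2/5) = -48/5;  2·(-4)·(1)·∫1·sin(x) dx = -8·(2) = -16;  2·(3)·(1)·∫sin(5x)·sin(x) dx = 6·(0) = 0.
  So ∫_0^π u² dx = 16*π + 9*π/2 + π/2 − 48/5 − 16 + 0 = -128/5 + 21*π.
  (u')² squared terms: (15)²·∫cos(5x)² dx = 225·π/2 = 225*π/2;  (1)²·∫cos(x)² dx = 1·π/2 = π/2.
  (u')² cross terms: 2·(15)·(1)·∫cos(5x)·cos(x) dx = 30·(0) = 0.
  So ∫_0^π (u')² dx = 225*π/2 + π/2 + 0 = 113*π.
||u||_{H^1}^2 = (-128/5 + 21*π) + (113*π) = -128/5 + 134*π.


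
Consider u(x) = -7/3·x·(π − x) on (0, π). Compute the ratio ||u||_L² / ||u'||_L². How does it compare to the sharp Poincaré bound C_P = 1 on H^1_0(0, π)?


||u||_L² / ||u'||_L² = sqrt(10)*π/10 < C_P = 1.

u(x) = -7/3·x·(π − x), so u'(x) = 14*x/3 - 7*π/3.
u(x) = -7/3·x·(π − x) vanishes at x = 0 and x = π, so u ∈ H^1_0(0, π). Differentiate via the product rule and integrate the resulting polynomials term by term.
  ∫_0^π u² dx = ∫_0^π (49*x^4/9 - 98*π*x^3/9 + 49*π^2*x^2/9) dx. Term by term:
    ∫_0^π 49*x^4/9 dx = 49*π^5/45;  ∫_0^π -98*π*x^3/9 dx = -49*π^5/18;  ∫_0^π 49*π^2*x^2/9 dx = 49*π^5/27.
  Sum: 49*π^5/45 − 49*π^5/18 + 49*π^5/27 = 49*π^5/270.
  ∫_0^π (u')² dx = ∫_0^π (196*x^2/9 - 196*π*x/9 + 49*π^2/9) dx. Term by term:
    ∫_0^π 196*x^2/9 dx = 196*π^3/27;  ∫_0^π -196*π*x/9 dx = -98*π^3/9;  ∫_0^π 49*π^2/9 dx = 49*π^3/9.
  Sum: 196*π^3/27 − 98*π^3/9 + 49*π^3/9 = 49*π^3/27.
∫_0^π u² dx = 49*π^5/270, so ||u||_L² = 7*sqrt(30)*π^(5/2)/90.
∫_0^π (u')² dx = 49*π^3/27, so ||u'||_L² = 7*sqrt(3)*π^(3/2)/9.
Ratio ||u||_L² / ||u'||_L² = sqrt(10)*π/10.
Sharp Poincaré constant on H^1_0(0, π) is C_P = L/π = 1, achieved by sin(x).
A polynomial bump cannot attain the sharp Poincaré constant (only the first sine eigenfunction does), so the ratio is strictly less than C_P, consistent with ||u||_L² ≤ C_P ||u'||_L².


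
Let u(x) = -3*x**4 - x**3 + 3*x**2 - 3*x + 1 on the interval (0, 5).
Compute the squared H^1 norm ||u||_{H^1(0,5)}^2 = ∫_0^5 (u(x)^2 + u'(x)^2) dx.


||u||_{H^1}^2 = 106635325/28

The H^1 norm (squared) on an interval (0, L) is
  ||u||_{H^1}^2 = ∫_0^L u(x)^2 dx + ∫_0^L u'(x)^2 dx.
Compute u'(x) = -12*x**3 - 3*x**2 + 6*x - 3.
Then u(x)^2 = 9*x**8 + 6*x**7 - 17*x**6 + 12*x**5 + 9*x**4 - 20*x**3 + 15*x**2 - 6*x + 1 and u'(x)^2 = 144*x**6 + 72*x**5 - 135*x**4 + 36*x**3 + 54*x**2 - 36*x + 9.
Integrate each monomial from 0 to 5 using ∫_0^5 c·x^n dx = c·5^(n+1)/(n+1):
  ∫_0^5 u(x)^2 dx = ∫_0^5 (9*x^8 + 6*x^7 - 17*x^6 + 12*x^5 + 9*x^4 - 20*x^3 + 15*x^2 - 6*x + 1) dx. Term by term:
    ∫_0^5 9*x^8 dx = 1953125;  ∫_0^5 6*x^7 dx = 1171875/4;  ∫_0^5 -17*x^6 dx = -1328125/7;
    ∫_0^5 12*x^5 dx = 31250;  ∫_0^5 9*x^4 dx = 5625;  ∫_0^5 -20*x^3 dx = -3125;
    ∫_0^5 15*x^2 dx = 625;  ∫_0^5 -6*x dx = -75;  ∫_0^5 1 dx = 5.
  Sum: 1953125 + 1171875/4 − 1328125/7 + 31250 + 5625 − 3125 + 625 − 75 + 5 = 58538665/28.
  ∫_0^5 u'(x)^2 dx = ∫_0^5 (144*x^6 + 72*x^5 - 135*x^4 + 36*x^3 + 54*x^2 - 36*x + 9) dx. Term by term:
    ∫_0^5 144*x^6 dx = 11250000/7;  ∫_0^5 72*x^5 dx = 187500;  ∫_0^5 -135*x^4 dx = -84375;
    ∫_0^5 36*x^3 dx = 5625;  ∫_0^5 54*x^2 dx = 2250;  ∫_0^5 -36*x dx = -450;
    ∫_0^5 9 dx = 45.
  Sum: 11250000/7 + 187500 − 84375 + 5625 + 2250 − 450 + 45 = 12024165/7.
Adding: ||u||_{H^1}^2 = 58538665/28 + 12024165/7 = 106635325/28.


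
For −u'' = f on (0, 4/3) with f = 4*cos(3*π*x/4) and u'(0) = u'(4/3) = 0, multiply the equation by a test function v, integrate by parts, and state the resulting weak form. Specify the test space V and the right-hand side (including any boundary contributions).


V = H^1(0, 4/3) (no boundary constraint on v; u is determined up to an additive constant); weak form: ∫_0^4/3 u'v' dx = ∫_0^4/3 (4*cos(3*π*x/4)) v dx for all v ∈ V.

Multiply both sides by a test function v and integrate from 0 to 4/3:
  ∫_0^4/3 −u''(x) v(x) dx = ∫_0^4/3 f(x) v(x) dx.
Integrate the LHS by parts once:
  ∫_0^4/3 −u'' v dx = −[u'(x) v(x)]_0^4/3 + ∫_0^4/3 u'(x) v'(x) dx.
Thus ∫_0^4/3 u'(x) v'(x) dx = ∫_0^4/3 f(x) v(x) dx + [u'(x) v(x)]_0^4/3.
Choose V so that boundary terms are either known or forced to vanish.
u has homogeneous Neumann: u'(0) = u'(4/3) = 0. So [u' v]_0^4/3 = 0·v(4/3) − 0·v(0) = 0 for any v; take V = H^1(0, 4/3).
Weak formulation: find u (satisfying any essential BC) such that ∫_0^4/3 u'(x) v'(x) dx = ∫_0^4/3 f v dx for all v ∈ V (homogeneous Neumann, so boundary terms vanish).
Substituting f(x) = 4*cos(3*π*x/4), the right-hand side is ∫_0^4/3 (4*cos(3*π*x/4)) v dx.
Compatibility check (pure Neumann): taking v ≡ 1 ∈ V gives 0 = ∫_0^4/3 f dx + (0) − (0), i.e. ∫_0^4/3 f dx must equal u'(0) − u'(4/3) = 0. Indeed ∫_0^4/3 (4*cos(3*π*x/4)) dx = 0, so the data are compatible. The solution is then unique only up to an additive constant (fix it e.g. by requiring ∫_0^4/3 u dx = 0).


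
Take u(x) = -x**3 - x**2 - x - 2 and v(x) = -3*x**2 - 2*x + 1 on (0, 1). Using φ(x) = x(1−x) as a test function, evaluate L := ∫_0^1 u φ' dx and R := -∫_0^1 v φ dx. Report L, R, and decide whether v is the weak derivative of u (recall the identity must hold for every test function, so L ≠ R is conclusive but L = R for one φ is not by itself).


LHS = 29/60, RHS = 3/20. No, v is not the weak derivative of u.

u(x) = -x**3 - x**2 - x - 2, classical derivative u'(x) = -3*x**2 - 2*x - 1.
φ(x) = x(1−x), so φ'(x) = 1 - 2*x.
Note φ(0) = φ(1) = 0, so the boundary term u·φ vanishes.
LHS = ∫_0^1 u(x) φ'(x) dx = ∫_0^1 (2*x^4 + x^3 + x^2 + 3*x - 2) dx. Term by term:
  ∫_0^1 2*x^4 dx = 2/5;  ∫_0^1 x^3 dx = 1/4;  ∫_0^1 x^2 dx = 1/3;
  ∫_0^1 3*x dx = 3/2;  ∫_0^1 -2 dx = -2.
Sum: 2/5 + 1/4 + 1/3 + 3/2 − 2 = 29/60.
So LHS = 29/60.
∫_0^1 v(x) φ(x) dx = ∫_0^1 (3*x^4 - x^3 - 3*x^2 + x) dx. Term by term:
  ∫_0^1 3*x^4 dx = 3/5;  ∫_0^1 -x^3 dx = -1/4;  ∫_0^1 -3*x^2 dx = -1;
  ∫_0^1 x dx = 1/2.
Sum: 3/5 − 1/4 − 1 + 1/2 = -3/20.
So RHS = -∫_0^1 v(x) φ(x) dx = 3/20.
LHS − RHS = 1/3 ≠ 0, so the identity fails.
(For a valid weak derivative the identity must hold for EVERY test function, in particular this one. The failure shows v is NOT the weak derivative of u.)
Correct weak derivative would be u'(x) = -3*x**2 - 2*x - 1.


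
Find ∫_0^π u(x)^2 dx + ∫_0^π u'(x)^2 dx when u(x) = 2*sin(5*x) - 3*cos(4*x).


||u||_{H^1(0,π)}^2 = -680/3 + 257*π/2

u'(x) = 12*sin(4*x) + 10*cos(5*x).
Expand u² and (u')² and integrate term by term on (0, π), using: for integers n ≥ 1, ∫_0^π sin²(nx) dx = ∫_0^π cos²(nx) dx = π/2; for n ≠ n', ∫_0^π sin(nx)sin(n'x) dx = ∫_0^π cos(nx)cos(n'x) dx = 0; and by product-to-sum, ∫_0^π sin(nx)cos(n'x) dx = ½∫_0^π [sin((n+n')x) + sin((n−n')x)] dx, which is 0 when n+n' is even and 2n/(n²−n'²) when n+n' is odd (it need not vanish on (0, π)).
  u² squared terms: (-3)²·∫cos(4x)² dx = 9·π/2 = 9*π/2;  (2)²·∫sin(5x)² dx = 4·π/2 = 2*π.
  u² cross terms: 2·(-3)·(2)·∫cos(4x)·sin(5x) dx = -12·(10/9) = -40/3.
  So ∫_0^π u² dx = 9*π/2 + 2*π − 40/3 = -40/3 + 13*π/2.
  (u')² squared terms: (10)²·∫cos(5x)² dx = 100·π/2 = 50*π;  (12)²·∫sin(4x)² dx = 144·π/2 = 72*π.
  (u')² cross terms: 2·(10)·(12)·∫cos(5x)·sin(4x) dx = 240·(-8/9) = -640/3.
  So ∫_0^π (u')² dx = 50*π + 72*π − 640/3 = -640/3 + 122*π.
||u||_{H^1}^2 = (-40/3 + 13*π/2) + (-640/3 + 122*π) = -680/3 + 257*π/2.


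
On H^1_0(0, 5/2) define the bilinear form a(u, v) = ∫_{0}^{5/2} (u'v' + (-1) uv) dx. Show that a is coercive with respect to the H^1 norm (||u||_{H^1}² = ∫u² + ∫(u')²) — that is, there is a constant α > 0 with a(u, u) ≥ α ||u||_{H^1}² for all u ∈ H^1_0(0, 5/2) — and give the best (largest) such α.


α = (-25 + 4*π^2)/(25 + 4*π^2)

Coercivity of a(·,·) on H^1_0(0, 5/2) means a(u, u) ≥ α ||u||_{H^1}² for every u ∈ H^1_0.
The interval has length L = 5/2, and Poincaré/coercivity depend only on L. Here a(u, u) = ∫(u')² + (-1)·∫u².
Here c = -1 < 0 with |c| < (π/L)² = 4*π^2/25, so coercivity still holds. The condition a(u,u) ≥ α||u||_{H^1}² reads (1−α)∫(u')² ≥ (α−c)∫u². Any admissible α is ≤ 1 (rapidly oscillating u have ∫u²/∫(u')² → 0), and α = 1 would force 0 ≥ (1−c)∫u², impossible since c < 1; so 1−α > 0. By the sharp Poincaré inequality on H^1_0 of an interval of length L, ∫(u')² ≥ (π/L)²∫u² with equality for the first sine mode sin(π(x−x₀)/L) (x₀ the left endpoint), so the inequality holds for all u iff (1−α)(π/L)² ≥ α − c, i.e. α ≤ ((π/L)² + c)/((π/L)² + 1) = (1 + c(L/π)²)/(1 + (L/π)²). (Direct route, valid since c ≤ 0: Poincaré gives c∫u² ≥ c(L/π)²∫(u')², so a(u,u) ≥ (1 + c(L/π)²)∫(u')², while ||u||_{H^1}² ≤ (1 + (L/π)²)∫(u')²; dividing yields the same α.) With (π/L)² = 4*π^2/25 and c = -1, the largest admissible constant is α = ((π/L)² + c)/((π/L)² + 1).
Simplifying, α = (-25 + 4*π^2)/(25 + 4*π^2).


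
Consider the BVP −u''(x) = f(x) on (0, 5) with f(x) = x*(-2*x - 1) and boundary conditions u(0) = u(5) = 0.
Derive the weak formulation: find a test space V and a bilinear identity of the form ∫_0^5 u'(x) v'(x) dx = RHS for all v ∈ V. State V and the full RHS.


V = H^1_0(0, 5) (so v(0) = v(5) = 0); weak form: ∫_0^5 u'v' dx = ∫_0^5 (x*(-2*x - 1)) v dx for all v ∈ V.

Multiply both sides by a test function v and integrate from 0 to 5:
  ∫_0^5 −u''(x) v(x) dx = ∫_0^5 f(x) v(x) dx.
Integrate the LHS by parts once:
  ∫_0^5 −u'' v dx = −[u'(x) v(x)]_0^5 + ∫_0^5 u'(x) v'(x) dx.
Thus ∫_0^5 u'(x) v'(x) dx = ∫_0^5 f(x) v(x) dx + [u'(x) v(x)]_0^5.
Choose V so that boundary terms are either known or forced to vanish.
u is Dirichlet: u(0) = u(5) = 0. Let V = H^1_0(0, 5); then v(0) = v(5) = 0, and [u' v]_0^5 = 0.
Weak formulation: find u (satisfying any essential BC) such that ∫_0^5 u'(x) v'(x) dx = ∫_0^5 f v dx for all v ∈ V.
Substituting f(x) = x*(-2*x - 1), the right-hand side is ∫_0^5 (x*(-2*x - 1)) v dx.


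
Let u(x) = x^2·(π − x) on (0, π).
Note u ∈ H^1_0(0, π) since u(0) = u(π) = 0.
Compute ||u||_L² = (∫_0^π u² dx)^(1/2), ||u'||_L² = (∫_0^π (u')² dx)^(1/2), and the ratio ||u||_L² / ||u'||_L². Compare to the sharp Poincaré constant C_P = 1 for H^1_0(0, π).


||u||_L² / ||u'||_L² = sqrt(14)*π/14 < C_P = 1.

u(x) = x^2·(π − x), so u'(x) = x*(-3*x + 2*π).
u(x) = x^2·(π − x) vanishes at x = 0 and x = π, so u ∈ H^1_0(0, π). Differentiate via the product rule and integrate the resulting polynomials term by term.
  ∫_0^π u² dx = ∫_0^π (x^6 - 2*π*x^5 + π^2*x^4) dx. Term by term:
    ∫_0^π x^6 dx = π^7/7;  ∫_0^π -2*π*x^5 dx = -π^7/3;  ∫_0^π π^2*x^4 dx = π^7/5.
  Sum: π^7/7 − π^7/3 + π^7/5 = π^7/105.
  ∫_0^π (u')² dx = ∫_0^π (9*x^4 - 12*π*x^3 + 4*π^2*x^2) dx. Term by term:
    ∫_0^π 9*x^4 dx = 9*π^5/5;  ∫_0^π -12*π*x^3 dx = -3*π^5;  ∫_0^π 4*π^2*x^2 dx = 4*π^5/3.
  Sum: 9*π^5/5 − 3*π^5 + 4*π^5/3 = 2*π^5/15.
∫_0^π u² dx = π^7/105, so ||u||_L² = sqrt(105)*π^(7/2)/105.
∫_0^π (u')² dx = 2*π^5/15, so ||u'||_L² = sqrt(30)*π^(5/2)/15.
Ratio ||u||_L² / ||u'||_L² = sqrt(14)*π/14.
Sharp Poincaré constant on H^1_0(0, π) is C_P = L/π = 1, achieved by sin(x).
A polynomial bump cannot attain the sharp Poincaré constant (only the first sine eigenfunction does), so the ratio is strictly less than C_P, consistent with ||u||_L² ≤ C_P ||u'||_L².


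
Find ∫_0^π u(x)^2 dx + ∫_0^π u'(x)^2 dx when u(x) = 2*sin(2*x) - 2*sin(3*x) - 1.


||u||_{H^1(0,π)}^2 = 8/3 + 31*π

u'(x) = 4*cos(2*x) - 6*cos(3*x).
Expand u² and (u')² and integrate term by term on (0, π), using: for integers n ≥ 1, ∫_0^π sin²(nx) dx = ∫_0^π cos²(nx) dx = π/2; for n ≠ n', ∫_0^π sin(nx)sin(n'x) dx = ∫_0^π cos(nx)cos(n'x) dx = 0; and by product-to-sum, ∫_0^π sin(nx)cos(n'x) dx = ½∫_0^π [sin((n+n')x) + sin((n−n')x)] dx, which is 0 when n+n' is even and 2n/(n²−n'²) when n+n' is odd (it need not vanish on (0, π)). For the constant mode: ∫_0^π 1 dx = π, ∫_0^π cos(nx) dx = 0, ∫_0^π sin(nx) dx = (1−(−1)^n)/n.
  u² squared terms: (-1)²·∫1 dx = 1·π = π;  (-2)²·∫sin(3x)² dx = 4·π/2 = 2*π;  (2)²·∫sin(2x)² dx = 4·π/2 = 2*π.
  u² cross terms: 2·(-1)·(-2)·∫1·sin(3x) dx = 4·(2/3) = 8/3;  2·(-1)·(2)·∫1·sin(2x) dx = -4·(0) = 0;  2·(-2)·(2)·∫sin(3x)·sin(2x) dx = -8·(0) = 0.
  So ∫_0^π u² dx = π + 2*π + 2*π + 8/3 + 0 + 0 = 8/3 + 5*π.
  (u')² squared terms: (-6)²·∫cos(3x)² dx = 36·π/2 = 18*π;  (4)²·∫cos(2x)² dx = 16·π/2 = 8*π.
  (u')² cross terms: 2·(-6)·(4)·∫cos(3x)·cos(2x) dx = -48·(0) = 0.
  So ∫_0^π (u')² dx = 18*π + 8*π + 0 = 26*π.
||u||_{H^1}^2 = (8/3 + 5*π) + (26*π) = 8/3 + 31*π.


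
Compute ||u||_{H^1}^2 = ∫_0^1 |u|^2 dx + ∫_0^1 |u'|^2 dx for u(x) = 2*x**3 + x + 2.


||u||_{H^1}^2 = 460/21

The H^1 norm (squared) on an interval (0, L) is
  ||u||_{H^1}^2 = ∫_0^L u(x)^2 dx + ∫_0^L u'(x)^2 dx.
Compute u'(x) = 6*x**2 + 1.
Then u(x)^2 = 4*x**6 + 4*x**4 + 8*x**3 + x**2 + 4*x + 4 and u'(x)^2 = 36*x**4 + 12*x**2 + 1.
Integrate each monomial from 0 to 1 using ∫_0^1 c·x^n dx = c·1^(n+1)/(n+1):
  ∫_0^1 u(x)^2 dx = ∫_0^1 (4*x^6 + 4*x^4 + 8*x^3 + x^2 + 4*x + 4) dx. Term by term:
    ∫_0^1 4*x^6 dx = 4/7;  ∫_0^1 4*x^4 dx = 4/5;  ∫_0^1 8*x^3 dx = 2;
    ∫_0^1 x^2 dx = 1/3;  ∫_0^1 4*x dx = 2;  ∫_0^1 4 dx = 4.
  Sum: 4/7 + 4/5 + 2 + 1/3 + 2 + 4 = 1019/105.
  ∫_0^1 u'(x)^2 dx = ∫_0^1 (36*x^4 + 12*x^2 + 1) dx. Term by term:
    ∫_0^1 36*x^4 dx = 36/5;  ∫_0^1 12*x^2 dx = 4;  ∫_0^1 1 dx = 1.
  Sum: 36/5 + 4 + 1 = 61/5.
Adding: ||u||_{H^1}^2 = 1019/105 + 61/5 = 460/21.


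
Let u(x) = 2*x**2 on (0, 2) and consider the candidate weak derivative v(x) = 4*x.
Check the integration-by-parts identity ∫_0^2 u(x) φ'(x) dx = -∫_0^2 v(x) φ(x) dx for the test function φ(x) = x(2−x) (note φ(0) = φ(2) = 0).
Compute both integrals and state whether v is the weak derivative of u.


LHS = -16/3, RHS = -16/3. Yes, v = u' weakly.

u(x) = 2*x**2, classical derivative u'(x) = 4*x.
φ(x) = x(2−x), so φ'(x) = 2 - 2*x.
Note φ(0) = φ(2) = 0, so the boundary term u·φ vanishes.
LHS = ∫_0^2 u(x) φ'(x) dx = ∫_0^2 (-4*x^3 + 4*x^2) dx. Term by term:
  ∫_0^2 -4*x^3 dx = -16;  ∫_0^2 4*x^2 dx = 32/3.
Sum: -16 + 32/3 = -16/3.
So LHS = -16/3.
∫_0^2 v(x) φ(x) dx = ∫_0^2 (-4*x^3 + 8*x^2) dx. Term by term:
  ∫_0^2 -4*x^3 dx = -16;  ∫_0^2 8*x^2 dx = 64/3.
Sum: -16 + 64/3 = 16/3.
So RHS = -∫_0^2 v(x) φ(x) dx = -16/3.
LHS = RHS, so the identity holds for this test φ.
Moreover u is smooth here and v(x) = u'(x) = 4*x pointwise, so the identity holds for every test function. Hence v is the weak derivative of u.


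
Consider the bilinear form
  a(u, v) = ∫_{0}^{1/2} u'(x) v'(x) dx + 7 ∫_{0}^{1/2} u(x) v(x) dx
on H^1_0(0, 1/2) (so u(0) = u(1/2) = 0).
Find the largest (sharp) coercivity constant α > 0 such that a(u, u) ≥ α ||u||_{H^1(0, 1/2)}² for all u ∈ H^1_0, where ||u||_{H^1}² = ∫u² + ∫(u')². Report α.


α = 1

Coercivity of a(·,·) on H^1_0(0, 1/2) means a(u, u) ≥ α ||u||_{H^1}² for every u ∈ H^1_0.
The interval has length L = 1/2, and Poincaré/coercivity depend only on L. Here a(u, u) = ∫(u')² + (7)·∫u².
Here c = 7 ≥ 1, so a(u,u) = ∫(u')² + c∫u² ≥ ∫(u')² + ∫u² = ||u||_{H^1}², i.e. α = 1 works. No larger α is possible: a(u,u) ≥ α||u||_{H^1}² means (1−α)∫(u')² ≥ (α−c)∫u², and for the modes u_n = sin(nπ(x−x₀)/L) (x₀ the left endpoint) one has ∫u_n²/∫(u_n')² = (L/(nπ))² → 0, so a(u_n,u_n)/||u_n||_{H^1}² → 1. Hence the optimal constant is α = 1.
Therefore α = 1.


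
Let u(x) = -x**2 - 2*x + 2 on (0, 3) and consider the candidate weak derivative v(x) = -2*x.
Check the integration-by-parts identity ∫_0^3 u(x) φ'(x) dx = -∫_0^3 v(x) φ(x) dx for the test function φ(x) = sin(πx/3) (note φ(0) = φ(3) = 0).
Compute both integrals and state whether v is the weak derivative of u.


LHS = 30/π, RHS = 18/π. No, v is not the weak derivative of u.

u(x) = -x**2 - 2*x + 2, classical derivative u'(x) = -2*x - 2.
φ(x) = sin(πx/3), so φ'(x) = π*cos(π*x/3)/3.
Note φ(0) = φ(3) = 0, so the boundary term u·φ vanishes.
LHS = ∫_0^3 u(x) φ'(x) dx = ∫_0^3 (-π*x^2*cos(π*x/3)/3 - 2*π*x*cos(π*x/3)/3 + 2*π*cos(π*x/3)/3) dx. Term by term:
  ∫_0^3 2*π*cos(π*x/3)/3 dx = 0;  ∫_0^3 -2*π*x*cos(π*x/3)/3 dx = 12/π;  ∫_0^3 -π*x^2*cos(π*x/3)/3 dx = 18/π.
Sum: 0 + 12/π + 18/π = 30/π.
So LHS = 30/π.
∫_0^3 v(x) φ(x) dx = ∫_0^3 (-2*x*sin(π*x/3)) dx. Term by term:
  ∫_0^3 -2*x*sin(π*x/3) dx = -18/π.
So RHS = -∫_0^3 v(x) φ(x) dx = 18/π.
LHS − RHS = 12/π ≠ 0, so the identity fails.
(For a valid weak derivative the identity must hold for EVERY test function, in particular this one. The failure shows v is NOT the weak derivative of u.)
Correct weak derivative would be u'(x) = -2*x - 2.


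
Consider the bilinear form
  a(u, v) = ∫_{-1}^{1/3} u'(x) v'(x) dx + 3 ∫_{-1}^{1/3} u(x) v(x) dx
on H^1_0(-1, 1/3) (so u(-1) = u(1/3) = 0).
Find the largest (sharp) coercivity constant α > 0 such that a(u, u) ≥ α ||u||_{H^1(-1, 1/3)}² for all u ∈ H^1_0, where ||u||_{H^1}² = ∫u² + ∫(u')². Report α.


α = 1

Coercivity of a(·,·) on H^1_0(-1, 1/3) means a(u, u) ≥ α ||u||_{H^1}² for every u ∈ H^1_0.
The interval has length L = 4/3, and Poincaré/coercivity depend only on L. Here a(u, u) = ∫(u')² + (3)·∫u².
Here c = 3 ≥ 1, so a(u,u) = ∫(u')² + c∫u² ≥ ∫(u')² + ∫u² = ||u||_{H^1}², i.e. α = 1 works. No larger α is possible: a(u,u) ≥ α||u||_{H^1}² means (1−α)∫(u')² ≥ (α−c)∫u², and for the modes u_n = sin(nπ(x−x₀)/L) (x₀ the left endpoint) one has ∫u_n²/∫(u_n')² = (L/(nπ))² → 0, so a(u_n,u_n)/||u_n||_{H^1}² → 1. Hence the optimal constant is α = 1.
Therefore α = 1.


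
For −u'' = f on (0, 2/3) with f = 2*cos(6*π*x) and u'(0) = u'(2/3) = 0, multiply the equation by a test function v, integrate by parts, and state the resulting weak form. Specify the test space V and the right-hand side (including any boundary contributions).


V = H^1(0, 2/3) (no boundary constraint on v; u is determined up to an additive constant); weak form: ∫_0^2/3 u'v' dx = ∫_0^2/3 (2*cos(6*π*x)) v dx for all v ∈ V.

Multiply both sides by a test function v and integrate from 0 to 2/3:
  ∫_0^2/3 −u''(x) v(x) dx = ∫_0^2/3 f(x) v(x) dx.
Integrate the LHS by parts once:
  ∫_0^2/3 −u'' v dx = −[u'(x) v(x)]_0^2/3 + ∫_0^2/3 u'(x) v'(x) dx.
Thus ∫_0^2/3 u'(x) v'(x) dx = ∫_0^2/3 f(x) v(x) dx + [u'(x) v(x)]_0^2/3.
Choose V so that boundary terms are either known or forced to vanish.
u has homogeneous Neumann: u'(0) = u'(2/3) = 0. So [u' v]_0^2/3 = 0·v(2/3) − 0·v(0) = 0 for any v; take V = H^1(0, 2/3).
Weak formulation: find u (satisfying any essential BC) such that ∫_0^2/3 u'(x) v'(x) dx = ∫_0^2/3 f v dx for all v ∈ V (homogeneous Neumann, so boundary terms vanish).
Substituting f(x) = 2*cos(6*π*x), the right-hand side is ∫_0^2/3 (2*cos(6*π*x)) v dx.
Compatibility check (pure Neumann): taking v ≡ 1 ∈ V gives 0 = ∫_0^2/3 f dx + (0) − (0), i.e. ∫_0^2/3 f dx must equal u'(0) − u'(2/3) = 0. Indeed ∫_0^2/3 (2*cos(6*π*x)) dx = 0, so the data are compatible. The solution is then unique only up to an additive constant (fix it e.g. by requiring ∫_0^2/3 u dx = 0).


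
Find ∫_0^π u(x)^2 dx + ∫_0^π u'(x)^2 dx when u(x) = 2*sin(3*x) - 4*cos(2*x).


||u||_{H^1(0,π)}^2 = -96 + 60*π

u'(x) = 8*sin(2*x) + 6*cos(3*x).
Expand u² and (u')² and integrate term by term on (0, π), using: for integers n ≥ 1, ∫_0^π sin²(nx) dx = ∫_0^π cos²(nx) dx = π/2; for n ≠ n', ∫_0^π sin(nx)sin(n'x) dx = ∫_0^π cos(nx)cos(n'x) dx = 0; and by product-to-sum, ∫_0^π sin(nx)cos(n'x) dx = ½∫_0^π [sin((n+n')x) + sin((n−n')x)] dx, which is 0 when n+n' is even and 2n/(n²−n'²) when n+n' is odd (it need not vanish on (0, π)).
  u² squared terms: (-4)²·∫cos(2x)² dx = 16·π/2 = 8*π;  (2)²·∫sin(3x)² dx = 4·π/2 = 2*π.
  u² cross terms: 2·(-4)·(2)·∫cos(2x)·sin(3x) dx = -16·(6/5) = -96/5.
  So ∫_0^π u² dx = 8*π + 2*π − 96/5 = -96/5 + 10*π.
  (u')² squared terms: (6)²·∫cos(3x)² dx = 36·π/2 = 18*π;  (8)²·∫sin(2x)² dx = 64·π/2 = 32*π.
  (u')² cross terms: 2·(6)·(8)·∫cos(3x)·sin(2x) dx = 96·(-4/5) = -384/5.
  So ∫_0^π (u')² dx = 18*π + 32*π − 384/5 = -384/5 + 50*π.
||u||_{H^1}^2 = (-96/5 + 10*π) + (-384/5 + 50*π) = -96 + 60*π.
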